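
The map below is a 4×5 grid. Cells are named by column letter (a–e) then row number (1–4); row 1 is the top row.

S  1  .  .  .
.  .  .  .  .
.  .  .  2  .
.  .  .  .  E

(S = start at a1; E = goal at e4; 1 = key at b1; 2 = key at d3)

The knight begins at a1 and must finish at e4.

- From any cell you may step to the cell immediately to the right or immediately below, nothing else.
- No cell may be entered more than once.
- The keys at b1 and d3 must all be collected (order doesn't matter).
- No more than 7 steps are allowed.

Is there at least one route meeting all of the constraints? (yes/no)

yes

One route that works: a1 → b1 → b2 → b3 → c3 → d3 → d4 → e4.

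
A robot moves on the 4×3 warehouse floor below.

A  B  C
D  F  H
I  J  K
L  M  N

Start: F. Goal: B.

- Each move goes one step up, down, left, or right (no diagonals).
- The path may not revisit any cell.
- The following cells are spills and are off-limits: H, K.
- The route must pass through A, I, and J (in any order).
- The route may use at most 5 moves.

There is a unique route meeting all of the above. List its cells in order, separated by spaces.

The 5-move cap with required stops at A, I, J leaves no slack for detours.
Route from F: down to J, left to I, 2× up (reaching A), right to B — 5 moves in all.
Check: all required cells visited; 5 ≤ 5 moves.

F J I D A B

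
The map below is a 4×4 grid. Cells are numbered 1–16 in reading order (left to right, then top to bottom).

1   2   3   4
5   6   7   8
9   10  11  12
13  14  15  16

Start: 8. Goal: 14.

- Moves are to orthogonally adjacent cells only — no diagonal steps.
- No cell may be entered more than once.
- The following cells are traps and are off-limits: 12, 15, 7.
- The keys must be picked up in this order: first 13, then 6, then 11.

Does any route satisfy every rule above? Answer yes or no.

no

11 must be visited but has only one open neighbour (10), and it is neither the start nor the goal — the route would have to enter and leave through 10, re-entering it.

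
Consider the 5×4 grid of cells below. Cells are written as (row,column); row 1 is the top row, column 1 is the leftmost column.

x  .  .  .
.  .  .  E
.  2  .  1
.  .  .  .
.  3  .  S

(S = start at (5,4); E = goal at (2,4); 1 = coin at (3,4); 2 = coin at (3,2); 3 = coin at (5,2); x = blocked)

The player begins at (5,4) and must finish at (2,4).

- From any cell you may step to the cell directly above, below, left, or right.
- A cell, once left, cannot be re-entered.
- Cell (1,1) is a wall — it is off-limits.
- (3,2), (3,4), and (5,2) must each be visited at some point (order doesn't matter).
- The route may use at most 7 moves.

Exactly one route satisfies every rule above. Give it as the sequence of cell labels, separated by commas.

The 7-move cap with required stops at (3,2), (3,4), (5,2) leaves no slack for detours.
Route from (5,4): left 2 to (5,2), up 2 to (3,2), right 2 to (3,4), up 1 to (2,4) — 7 moves in all.
Check: all required cells visited; 7 ≤ 7 moves.

(5,4), (5,3), (5,2), (4,2), (3,2), (3,3), (3,4), (2,4)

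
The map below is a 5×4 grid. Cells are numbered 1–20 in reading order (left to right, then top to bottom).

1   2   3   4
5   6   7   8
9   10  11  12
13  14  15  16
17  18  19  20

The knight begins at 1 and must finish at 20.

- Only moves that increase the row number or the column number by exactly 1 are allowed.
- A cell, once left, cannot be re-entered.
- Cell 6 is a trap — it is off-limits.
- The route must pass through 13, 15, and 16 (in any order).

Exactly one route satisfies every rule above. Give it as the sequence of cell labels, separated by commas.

Moves only go right or down, so the column and row indices never decrease.
Route from 1: 3× down (reaching 13), 3× right (reaching 16), down to 20 — 7 moves in all.
Check: all required cells visited.

1, 5, 9, 13, 14, 15, 16, 20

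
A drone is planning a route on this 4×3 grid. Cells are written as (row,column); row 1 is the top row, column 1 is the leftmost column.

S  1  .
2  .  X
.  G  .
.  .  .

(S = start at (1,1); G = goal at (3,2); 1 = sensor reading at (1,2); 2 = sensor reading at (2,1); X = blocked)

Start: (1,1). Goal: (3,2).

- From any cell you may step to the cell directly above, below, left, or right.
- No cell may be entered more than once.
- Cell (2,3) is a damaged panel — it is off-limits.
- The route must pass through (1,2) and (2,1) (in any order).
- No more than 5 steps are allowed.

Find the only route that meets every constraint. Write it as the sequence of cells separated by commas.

(1,1), (1,2), (2,2), (2,1), (3,1), (3,2)

The 5-move cap with required stops at (1,2), (2,1) leaves no slack for detours.
Route from (1,1): right to (1,2), down to (2,2), left to (2,1), down to (3,1), right to (3,2) — 5 moves in all.
Check: all required cells visited; 5 ≤ 5 moves.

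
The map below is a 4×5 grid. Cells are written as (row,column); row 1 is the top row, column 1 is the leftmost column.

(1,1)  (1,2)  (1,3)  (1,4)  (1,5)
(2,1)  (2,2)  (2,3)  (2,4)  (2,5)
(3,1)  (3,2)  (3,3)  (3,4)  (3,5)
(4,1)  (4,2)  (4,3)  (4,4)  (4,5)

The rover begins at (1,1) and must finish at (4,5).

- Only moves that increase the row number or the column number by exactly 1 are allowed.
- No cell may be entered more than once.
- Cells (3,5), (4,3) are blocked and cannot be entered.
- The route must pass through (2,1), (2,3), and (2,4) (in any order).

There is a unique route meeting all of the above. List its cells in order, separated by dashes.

Moves only go right or down, so the column and row indices never decrease.
Route from (1,1): down 1 to (2,1), right 3 to (2,4), down 2 to (4,4), right 1 to (4,5) — 7 moves in all.
Check: all required cells visited.

(1,1) - (2,1) - (2,2) - (2,3) - (2,4) - (3,4) - (4,4) - (4,5)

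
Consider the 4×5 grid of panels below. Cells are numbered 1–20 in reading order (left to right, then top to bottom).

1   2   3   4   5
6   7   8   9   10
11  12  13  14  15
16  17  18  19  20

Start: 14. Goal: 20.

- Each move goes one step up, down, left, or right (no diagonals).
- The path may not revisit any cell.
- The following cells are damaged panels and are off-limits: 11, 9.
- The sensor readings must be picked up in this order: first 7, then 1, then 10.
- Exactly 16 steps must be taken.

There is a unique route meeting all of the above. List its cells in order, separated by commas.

14, 19, 18, 17, 12, 13, 8, 7, 6, 1, 2, 3, 4, 5, 10, 15, 20

The waypoints must appear in the order 7, 1, 10, with no cell reused.
Route from 14: down 1 to 19, left 2 to 17, up 1 to 12, right 1 to 13, up 1 to 8, left 2 to 6, up 1 to 1, right 4 to 5, down 3 to 20 — 16 moves in all.
Check: order respected (7 at step 7, 1 at step 9, 10 at step 14); 16 moves as required.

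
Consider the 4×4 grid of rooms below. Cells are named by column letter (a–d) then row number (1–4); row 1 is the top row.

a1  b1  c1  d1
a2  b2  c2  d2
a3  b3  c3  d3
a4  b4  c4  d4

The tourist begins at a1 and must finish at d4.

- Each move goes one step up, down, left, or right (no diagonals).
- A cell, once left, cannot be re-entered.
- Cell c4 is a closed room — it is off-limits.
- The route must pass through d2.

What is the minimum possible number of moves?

Any route passes through d2 somewhere between a1 and d4. Summing Manhattan distances along the two legs (a1 → d2 → d4) gives a lower bound of 4 + 2 = 6 moves.
A route of 6 moves achieves this: a1 → a2 → b2 → c2 → d2 → d3 → d4.
Since 6 matches the lower bound, it is optimal.

6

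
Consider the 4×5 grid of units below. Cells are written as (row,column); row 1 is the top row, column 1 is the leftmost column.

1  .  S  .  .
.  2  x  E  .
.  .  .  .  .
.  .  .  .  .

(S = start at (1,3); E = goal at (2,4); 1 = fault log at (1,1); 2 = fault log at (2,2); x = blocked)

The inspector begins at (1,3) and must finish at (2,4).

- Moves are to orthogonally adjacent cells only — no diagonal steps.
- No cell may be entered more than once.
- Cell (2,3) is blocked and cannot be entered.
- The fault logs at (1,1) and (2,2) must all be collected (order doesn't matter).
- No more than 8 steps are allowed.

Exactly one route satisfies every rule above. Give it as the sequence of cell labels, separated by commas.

The 8-move cap with required stops at (1,1), (2,2) leaves no slack for detours.
Route from (1,3): 2× left (reaching (1,1)), down to (2,1), right to (2,2), down to (3,2), 2× right (reaching (3,4)), up to (2,4) — 8 moves in all.
Check: all required cells visited; 8 ≤ 8 moves.

(1,3), (1,2), (1,1), (2,1), (2,2), (3,2), (3,3), (3,4), (2,4)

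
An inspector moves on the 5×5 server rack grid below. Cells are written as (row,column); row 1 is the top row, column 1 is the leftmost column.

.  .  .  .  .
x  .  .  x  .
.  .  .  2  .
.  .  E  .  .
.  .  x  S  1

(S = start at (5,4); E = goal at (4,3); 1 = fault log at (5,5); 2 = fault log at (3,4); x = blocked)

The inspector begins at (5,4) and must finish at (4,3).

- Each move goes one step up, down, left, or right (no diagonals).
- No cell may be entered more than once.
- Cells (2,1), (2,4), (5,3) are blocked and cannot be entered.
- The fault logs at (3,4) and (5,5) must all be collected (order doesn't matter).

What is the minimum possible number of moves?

Any route passes through (3,4) and (5,5) in some order between (5,4) and (4,3). Summing Manhattan distances along each leg and taking the cheapest ordering ((5,4) → (5,5) → (3,4) → (4,3)) gives a lower bound of 1 + 3 + 2 = 6 moves.
A route of 6 moves achieves this: (5,4) → (5,5) → (4,5) → (3,5) → (3,4) → (4,4) → (4,3).
Since 6 matches the lower bound, it is optimal.

6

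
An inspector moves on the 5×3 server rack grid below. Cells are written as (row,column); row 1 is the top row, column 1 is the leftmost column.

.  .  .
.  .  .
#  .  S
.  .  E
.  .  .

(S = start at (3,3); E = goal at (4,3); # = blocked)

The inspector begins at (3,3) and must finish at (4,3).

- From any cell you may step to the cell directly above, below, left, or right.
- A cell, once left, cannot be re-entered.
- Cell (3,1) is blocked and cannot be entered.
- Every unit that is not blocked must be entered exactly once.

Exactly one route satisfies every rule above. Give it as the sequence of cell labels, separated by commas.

(3,3), (2,3), (1,3), (1,2), (1,1), (2,1), (2,2), (3,2), (4,2), (4,1), (5,1), (5,2), (5,3), (4,3)

Need to visit all 14 open cells exactly once, starting at (3,3) and ending at (4,3).
Route from (3,3): up 2 to (1,3), left 2 to (1,1), down 1 to (2,1), right 1 to (2,2), down 2 to (4,2), left 1 to (4,1), down 1 to (5,1), right 2 to (5,3), up 1 to (4,3) — 13 moves in all.
Check: all 14 open cells covered.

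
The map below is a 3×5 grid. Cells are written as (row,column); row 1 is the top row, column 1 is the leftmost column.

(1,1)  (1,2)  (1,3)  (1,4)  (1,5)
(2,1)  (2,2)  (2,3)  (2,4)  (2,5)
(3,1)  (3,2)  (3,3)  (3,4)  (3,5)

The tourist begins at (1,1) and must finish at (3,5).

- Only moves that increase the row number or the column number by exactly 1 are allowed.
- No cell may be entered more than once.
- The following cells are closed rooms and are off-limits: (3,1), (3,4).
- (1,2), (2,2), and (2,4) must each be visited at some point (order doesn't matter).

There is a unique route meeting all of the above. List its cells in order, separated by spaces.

(1,1) (1,2) (2,2) (2,3) (2,4) (2,5) (3,5)

Moves only go right or down, so the column and row indices never decrease.
Route from (1,1): right 1 to (1,2), down 1 to (2,2), right 3 to (2,5), down 1 to (3,5) — 6 moves in all.
Check: all required cells visited.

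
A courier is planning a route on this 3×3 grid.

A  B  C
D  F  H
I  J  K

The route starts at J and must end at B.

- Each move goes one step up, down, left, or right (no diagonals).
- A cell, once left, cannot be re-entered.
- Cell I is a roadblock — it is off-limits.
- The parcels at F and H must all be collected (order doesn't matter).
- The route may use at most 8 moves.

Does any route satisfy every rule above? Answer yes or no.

One route that works: J → F → H → C → B.

yes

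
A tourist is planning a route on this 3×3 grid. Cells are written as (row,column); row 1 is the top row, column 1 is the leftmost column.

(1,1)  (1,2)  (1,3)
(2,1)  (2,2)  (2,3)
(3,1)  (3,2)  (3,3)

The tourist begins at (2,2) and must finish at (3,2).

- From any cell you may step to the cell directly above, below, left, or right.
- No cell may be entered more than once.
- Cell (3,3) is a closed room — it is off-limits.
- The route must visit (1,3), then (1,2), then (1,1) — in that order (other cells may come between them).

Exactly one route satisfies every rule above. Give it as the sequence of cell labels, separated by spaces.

The waypoints must appear in the order (1,3), (1,2), (1,1), with no cell reused.
Route from (2,2): right to (2,3), up to (1,3), 2× left (reaching (1,1)), 2× down (reaching (3,1)), right to (3,2) — 7 moves in all.
Check: order respected ((1,3) at step 2, (1,2) at step 3, (1,1) at step 4).

(2,2) (2,3) (1,3) (1,2) (1,1) (2,1) (3,1) (3,2)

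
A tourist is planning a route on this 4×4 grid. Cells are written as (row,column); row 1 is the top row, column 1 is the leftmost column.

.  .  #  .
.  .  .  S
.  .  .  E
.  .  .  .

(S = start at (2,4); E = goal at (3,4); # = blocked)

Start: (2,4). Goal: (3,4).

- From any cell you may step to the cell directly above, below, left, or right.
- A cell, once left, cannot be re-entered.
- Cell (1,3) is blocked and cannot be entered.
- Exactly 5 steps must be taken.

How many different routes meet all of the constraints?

2

Need simple routes of exactly 5 moves from (2,4) to (3,4) (Manhattan distance 1, so 2 moves are spent on a detour and 2 undoing it).
Enumerating: (2,4) (2,3) (3,3) (4,3) (4,4) (3,4) | (2,4) (2,3) (2,2) (3,2) (3,3) (3,4).
That gives 2 routes.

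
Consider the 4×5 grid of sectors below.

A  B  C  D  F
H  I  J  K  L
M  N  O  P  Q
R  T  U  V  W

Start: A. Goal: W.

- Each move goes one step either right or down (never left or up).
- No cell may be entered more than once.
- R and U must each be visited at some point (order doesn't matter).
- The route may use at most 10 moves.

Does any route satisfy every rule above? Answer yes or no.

yes

One route that works: A → H → M → R → T → U → V → W.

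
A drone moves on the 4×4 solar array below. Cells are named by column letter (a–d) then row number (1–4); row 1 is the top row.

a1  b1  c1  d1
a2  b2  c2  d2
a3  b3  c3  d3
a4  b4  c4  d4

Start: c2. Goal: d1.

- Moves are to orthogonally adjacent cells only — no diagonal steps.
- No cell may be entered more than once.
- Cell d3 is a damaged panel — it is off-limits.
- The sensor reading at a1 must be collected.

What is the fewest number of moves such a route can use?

6

Any route passes through a1 somewhere between c2 and d1. Summing Manhattan distances along the two legs (c2 → a1 → d1) gives a lower bound of 3 + 3 = 6 moves.
A route of 6 moves achieves this: c2 → b2 → a2 → a1 → b1 → c1 → d1.
Since 6 matches the lower bound, it is optimal.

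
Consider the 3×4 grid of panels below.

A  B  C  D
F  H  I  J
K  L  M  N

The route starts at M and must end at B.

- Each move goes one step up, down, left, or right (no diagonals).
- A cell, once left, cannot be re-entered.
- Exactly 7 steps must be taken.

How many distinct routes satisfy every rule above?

5

Need simple routes of exactly 7 moves from M to B (Manhattan distance 3, so 2 moves are spent on a detour and 2 undoing it).
Enumerating: M I H L K F A B | M L H I J D C B | M L K F H I C B | M N J D C I H B | M N J I H F A B.
That gives 5 routes.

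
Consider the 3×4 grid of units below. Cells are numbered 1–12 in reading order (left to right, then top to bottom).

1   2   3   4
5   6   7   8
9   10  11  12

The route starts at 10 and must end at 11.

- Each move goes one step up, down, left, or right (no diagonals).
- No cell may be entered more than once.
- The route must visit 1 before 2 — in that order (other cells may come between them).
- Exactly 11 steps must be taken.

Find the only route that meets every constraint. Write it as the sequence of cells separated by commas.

10, 9, 5, 1, 2, 6, 7, 3, 4, 8, 12, 11

The waypoints must appear in the order 1, 2, with no cell reused.
Route from 10: left 1 to 9, up 2 to 1, right 1 to 2, down 1 to 6, right 1 to 7, up 1 to 3, right 1 to 4, down 2 to 12, left 1 to 11 — 11 moves in all.
Check: order respected (1 at step 3, 2 at step 4); 11 moves as required.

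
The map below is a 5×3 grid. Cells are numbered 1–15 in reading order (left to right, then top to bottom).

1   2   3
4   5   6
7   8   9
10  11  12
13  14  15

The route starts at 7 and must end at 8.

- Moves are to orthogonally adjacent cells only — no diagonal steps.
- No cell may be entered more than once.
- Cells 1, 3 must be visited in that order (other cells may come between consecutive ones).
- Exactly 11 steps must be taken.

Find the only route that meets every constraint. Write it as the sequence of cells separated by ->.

7 -> 4 -> 1 -> 2 -> 3 -> 6 -> 9 -> 12 -> 15 -> 14 -> 11 -> 8

The waypoints must appear in the order 1, 3, with no cell reused.
Route from 7: up 2 to 1, right 2 to 3, down 4 to 15, left 1 to 14, up 2 to 8 — 11 moves in all.
Check: order respected (1 at step 2, 3 at step 4); 11 moves as required.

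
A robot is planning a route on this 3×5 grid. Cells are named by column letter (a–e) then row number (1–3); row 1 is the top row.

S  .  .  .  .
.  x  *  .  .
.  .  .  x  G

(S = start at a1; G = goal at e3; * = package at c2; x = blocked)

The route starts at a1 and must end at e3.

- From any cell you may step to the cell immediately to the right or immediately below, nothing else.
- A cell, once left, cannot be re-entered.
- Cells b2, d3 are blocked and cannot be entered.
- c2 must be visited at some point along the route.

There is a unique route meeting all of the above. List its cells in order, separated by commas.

Moves only go right or down, so the column and row indices never decrease.
Route from a1: right 2 to c1, down 1 to c2, right 2 to e2, down 1 to e3 — 6 moves in all.
Check: all required cells visited.

a1, b1, c1, c2, d2, e2, e3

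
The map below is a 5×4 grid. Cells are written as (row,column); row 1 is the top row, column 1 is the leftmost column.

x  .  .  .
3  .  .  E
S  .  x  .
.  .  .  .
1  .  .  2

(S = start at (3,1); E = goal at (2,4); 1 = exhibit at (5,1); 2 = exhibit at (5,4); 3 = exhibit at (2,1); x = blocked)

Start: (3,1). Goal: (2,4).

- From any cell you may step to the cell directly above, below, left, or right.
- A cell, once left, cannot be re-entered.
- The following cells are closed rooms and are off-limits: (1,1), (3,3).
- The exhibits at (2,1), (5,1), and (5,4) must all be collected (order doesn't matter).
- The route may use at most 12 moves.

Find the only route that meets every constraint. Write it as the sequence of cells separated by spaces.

Any route must reach (2,1), (5,1), and (5,4) and still end at (2,4) within 12 moves, so the order of the required stops is forced.
Route from (3,1): up to (2,1), right to (2,2), 2× down (reaching (4,2)), left to (4,1), down to (5,1), 3× right (reaching (5,4)), 3× up (reaching (2,4)) — 12 moves in all.
Check: all required cells visited; 12 ≤ 12 moves.

(3,1) (2,1) (2,2) (3,2) (4,2) (4,1) (5,1) (5,2) (5,3) (5,4) (4,4) (3,4) (2,4)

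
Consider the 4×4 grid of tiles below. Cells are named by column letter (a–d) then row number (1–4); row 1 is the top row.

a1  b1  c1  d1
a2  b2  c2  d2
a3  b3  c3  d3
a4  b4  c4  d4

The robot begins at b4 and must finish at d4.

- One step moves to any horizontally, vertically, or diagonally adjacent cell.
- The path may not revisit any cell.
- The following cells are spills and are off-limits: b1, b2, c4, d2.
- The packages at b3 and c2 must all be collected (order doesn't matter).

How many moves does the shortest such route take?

4

Any route passes through b3 and c2 in some order between b4 and d4. Summing Chebyshev distances along each leg and taking the cheapest ordering (b4 → b3 → c2 → d4) gives a lower bound of 1 + 1 + 2 = 4 moves.
A route of 4 moves achieves this: b4 → b3 → c2 → c3 → d4.
Since 4 matches the lower bound, it is optimal.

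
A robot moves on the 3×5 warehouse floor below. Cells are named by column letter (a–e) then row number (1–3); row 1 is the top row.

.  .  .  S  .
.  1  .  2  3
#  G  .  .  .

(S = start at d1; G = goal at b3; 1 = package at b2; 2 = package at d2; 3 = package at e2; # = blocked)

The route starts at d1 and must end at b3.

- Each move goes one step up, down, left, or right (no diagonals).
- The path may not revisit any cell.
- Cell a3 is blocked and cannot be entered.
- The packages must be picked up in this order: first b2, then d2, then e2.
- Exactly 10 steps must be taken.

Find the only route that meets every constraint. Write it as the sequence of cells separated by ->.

The waypoints must appear in the order b2, d2, e2, with no cell reused.
Route from d1: 2× left (reaching b1), down to b2, 3× right (reaching e2), down to e3, 3× left (reaching b3) — 10 moves in all.
Check: order respected (1 at step 3, 2 at step 5, 3 at step 6); 10 moves as required.

d1 -> c1 -> b1 -> b2 -> c2 -> d2 -> e2 -> e3 -> d3 -> c3 -> b3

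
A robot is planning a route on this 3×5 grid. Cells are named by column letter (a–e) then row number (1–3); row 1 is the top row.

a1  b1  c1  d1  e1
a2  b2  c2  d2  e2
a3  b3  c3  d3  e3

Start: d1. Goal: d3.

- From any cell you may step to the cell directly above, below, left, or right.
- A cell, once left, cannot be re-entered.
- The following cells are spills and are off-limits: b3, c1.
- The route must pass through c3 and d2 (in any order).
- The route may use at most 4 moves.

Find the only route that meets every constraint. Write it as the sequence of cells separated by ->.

d1 -> d2 -> c2 -> c3 -> d3

The budget equals the shortest possible length, so every move has to be on a shortest route through the required cells.
Route from d1: down 1 to d2, left 1 to c2, down 1 to c3, right 1 to d3 — 4 moves in all.
Check: all required cells visited; 4 ≤ 4 moves.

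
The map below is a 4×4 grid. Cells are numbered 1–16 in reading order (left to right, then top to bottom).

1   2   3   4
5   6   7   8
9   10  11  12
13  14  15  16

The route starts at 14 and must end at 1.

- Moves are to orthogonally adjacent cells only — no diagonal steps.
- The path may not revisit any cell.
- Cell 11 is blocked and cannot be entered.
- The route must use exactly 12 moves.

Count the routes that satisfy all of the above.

3

Need simple routes of exactly 12 moves from 14 to 1 (Manhattan distance 4, so 4 moves are spent on a detour and 4 undoing it).
Enumerating: 14 15 16 12 8 4 3 7 6 10 9 5 1 | 14 15 16 12 8 4 3 2 6 10 9 5 1 | 14 15 16 12 8 7 3 2 6 10 9 5 1.
That gives 3 routes.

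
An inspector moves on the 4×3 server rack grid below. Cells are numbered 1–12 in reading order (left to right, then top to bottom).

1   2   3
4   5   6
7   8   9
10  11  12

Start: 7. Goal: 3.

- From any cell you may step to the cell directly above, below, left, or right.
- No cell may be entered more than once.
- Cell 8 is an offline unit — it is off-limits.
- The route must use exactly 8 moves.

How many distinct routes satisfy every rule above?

Need simple routes of exactly 8 moves from 7 to 3 (Manhattan distance 4, so 2 moves are spent on a detour and 2 undoing it).
Enumerating: 7 10 11 12 9 6 5 2 3.
That gives 1 route.

1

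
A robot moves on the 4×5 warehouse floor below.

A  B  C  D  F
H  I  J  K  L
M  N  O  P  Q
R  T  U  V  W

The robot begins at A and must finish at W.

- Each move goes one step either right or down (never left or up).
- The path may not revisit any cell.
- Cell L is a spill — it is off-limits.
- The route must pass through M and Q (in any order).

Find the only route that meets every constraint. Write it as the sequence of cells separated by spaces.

A H M N O P Q W

Moves only go right or down, so the column and row indices never decrease.
Route from A: down 2 to M, right 4 to Q, down 1 to W — 7 moves in all.
Check: all required cells visited.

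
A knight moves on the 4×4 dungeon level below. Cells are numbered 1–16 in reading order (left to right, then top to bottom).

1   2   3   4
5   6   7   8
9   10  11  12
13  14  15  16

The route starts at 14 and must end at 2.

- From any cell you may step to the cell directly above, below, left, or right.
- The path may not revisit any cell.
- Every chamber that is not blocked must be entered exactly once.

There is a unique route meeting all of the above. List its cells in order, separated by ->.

14 -> 13 -> 9 -> 10 -> 11 -> 15 -> 16 -> 12 -> 8 -> 4 -> 3 -> 7 -> 6 -> 5 -> 1 -> 2

Need to visit all 16 open cells exactly once, starting at 14 and ending at 2.
Route from 14: left to 13, up to 9, 2× right (reaching 11), down to 15, right to 16, 3× up (reaching 4), left to 3, down to 7, 2× left (reaching 5), up to 1, right to 2 — 15 moves in all.
Check: all 16 open cells covered.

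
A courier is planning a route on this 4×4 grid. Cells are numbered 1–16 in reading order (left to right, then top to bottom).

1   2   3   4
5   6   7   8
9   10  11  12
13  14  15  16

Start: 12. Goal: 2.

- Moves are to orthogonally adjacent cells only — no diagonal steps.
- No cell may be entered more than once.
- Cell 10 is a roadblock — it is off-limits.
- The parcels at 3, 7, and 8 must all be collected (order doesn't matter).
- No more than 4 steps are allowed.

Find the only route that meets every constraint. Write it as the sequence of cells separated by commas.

12, 8, 7, 3, 2

Any route must reach 3, 7, and 8 and still end at 2 within 4 moves, so the order of the required stops is forced.
Route from 12: up to 8, left to 7, up to 3, left to 2 — 4 moves in all.
Check: all required cells visited; 4 ≤ 4 moves.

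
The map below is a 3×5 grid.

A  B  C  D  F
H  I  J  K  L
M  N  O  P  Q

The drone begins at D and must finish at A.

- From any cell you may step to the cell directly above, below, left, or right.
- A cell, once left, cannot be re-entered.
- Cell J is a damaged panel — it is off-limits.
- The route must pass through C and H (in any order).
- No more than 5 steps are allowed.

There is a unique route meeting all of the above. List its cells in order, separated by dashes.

D - C - B - I - H - A

The budget equals the shortest possible length, so every move has to be on a shortest route through the required cells.
Route from D: 2× left (reaching B), down to I, left to H, up to A — 5 moves in all.
Check: all required cells visited; 5 ≤ 5 moves.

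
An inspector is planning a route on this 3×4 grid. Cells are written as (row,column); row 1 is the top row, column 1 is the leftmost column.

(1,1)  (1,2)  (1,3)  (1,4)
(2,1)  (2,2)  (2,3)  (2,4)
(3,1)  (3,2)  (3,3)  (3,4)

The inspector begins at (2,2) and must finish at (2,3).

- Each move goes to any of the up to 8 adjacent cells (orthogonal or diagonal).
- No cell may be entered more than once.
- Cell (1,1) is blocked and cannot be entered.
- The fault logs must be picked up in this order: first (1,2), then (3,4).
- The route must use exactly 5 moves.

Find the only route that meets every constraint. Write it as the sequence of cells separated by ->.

The waypoints must appear in the order (1,2), (3,4), with no cell reused.
Route from (2,2): up 1 to (1,2), right 1 to (1,3), down-right 1 to (2,4), down 1 to (3,4), up-left 1 to (2,3) — 5 moves in all.
Check: order respected ((1,2) at step 1, (3,4) at step 4); 5 moves as required.

(2,2) -> (1,2) -> (1,3) -> (2,4) -> (3,4) -> (2,3)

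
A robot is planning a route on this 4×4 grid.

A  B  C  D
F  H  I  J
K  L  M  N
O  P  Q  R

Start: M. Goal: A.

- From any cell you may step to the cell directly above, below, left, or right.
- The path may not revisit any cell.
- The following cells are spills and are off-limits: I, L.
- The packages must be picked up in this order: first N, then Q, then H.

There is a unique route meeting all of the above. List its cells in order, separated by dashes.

M - N - R - Q - P - O - K - F - H - B - A

The waypoints must appear in the order N, Q, H, with no cell reused.
Route from M: right to N, down to R, 3× left (reaching O), 2× up (reaching F), right to H, up to B, left to A — 10 moves in all.
Check: order respected (N at step 1, Q at step 3, H at step 8).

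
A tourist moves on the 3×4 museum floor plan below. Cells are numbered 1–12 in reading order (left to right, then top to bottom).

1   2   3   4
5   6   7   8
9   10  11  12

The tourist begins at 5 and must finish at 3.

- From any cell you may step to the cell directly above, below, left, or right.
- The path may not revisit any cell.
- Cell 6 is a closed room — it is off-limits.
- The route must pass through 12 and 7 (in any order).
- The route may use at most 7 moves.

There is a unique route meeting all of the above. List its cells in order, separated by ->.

The 7-move cap with required stops at 12, 7 leaves no slack for detours.
Route from 5: down to 9, 3× right (reaching 12), up to 8, left to 7, up to 3 — 7 moves in all.
Check: all required cells visited; 7 ≤ 7 moves.

5 -> 9 -> 10 -> 11 -> 12 -> 8 -> 7 -> 3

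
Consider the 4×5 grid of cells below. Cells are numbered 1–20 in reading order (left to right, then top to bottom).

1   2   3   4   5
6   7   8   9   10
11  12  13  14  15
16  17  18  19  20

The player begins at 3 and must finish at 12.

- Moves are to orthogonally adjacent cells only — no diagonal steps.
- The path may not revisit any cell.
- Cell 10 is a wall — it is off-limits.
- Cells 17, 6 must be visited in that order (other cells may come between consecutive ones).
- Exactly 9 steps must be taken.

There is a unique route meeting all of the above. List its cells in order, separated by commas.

The waypoints must appear in the order 17, 6, with no cell reused.
Route from 3: down 3 to 18, left 2 to 16, up 2 to 6, right 1 to 7, down 1 to 12 — 9 moves in all.
Check: order respected (17 at step 4, 6 at step 7); 9 moves as required.

3, 8, 13, 18, 17, 16, 11, 6, 7, 12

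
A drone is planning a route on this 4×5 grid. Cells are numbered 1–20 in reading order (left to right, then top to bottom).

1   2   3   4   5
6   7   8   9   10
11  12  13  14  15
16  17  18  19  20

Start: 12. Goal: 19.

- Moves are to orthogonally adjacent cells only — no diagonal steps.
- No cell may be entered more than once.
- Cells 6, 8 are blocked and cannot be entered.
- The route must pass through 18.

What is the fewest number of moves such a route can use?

Any route passes through 18 somewhere between 12 and 19. Summing Manhattan distances along the two legs (12 → 18 → 19) gives a lower bound of 2 + 1 = 3 moves.
A route of 3 moves achieves this: 12 → 17 → 18 → 19.
Since 3 matches the lower bound, it is optimal.

3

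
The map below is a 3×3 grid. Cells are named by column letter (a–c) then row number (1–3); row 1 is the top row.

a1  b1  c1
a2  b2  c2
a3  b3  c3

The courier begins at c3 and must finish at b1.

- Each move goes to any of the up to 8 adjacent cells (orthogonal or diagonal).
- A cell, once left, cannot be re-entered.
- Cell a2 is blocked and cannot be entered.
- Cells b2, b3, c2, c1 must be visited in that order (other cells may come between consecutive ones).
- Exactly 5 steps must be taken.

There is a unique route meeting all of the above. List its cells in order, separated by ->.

The waypoints must appear in the order b2, b3, c2, c1, with no cell reused.
Route from c3: up-left to b2, down to b3, up-right to c2, up to c1, left to b1 — 5 moves in all.
Check: order respected (b2 at step 1, b3 at step 2, c2 at step 3, c1 at step 4); 5 moves as required.

c3 -> b2 -> b3 -> c2 -> c1 -> b1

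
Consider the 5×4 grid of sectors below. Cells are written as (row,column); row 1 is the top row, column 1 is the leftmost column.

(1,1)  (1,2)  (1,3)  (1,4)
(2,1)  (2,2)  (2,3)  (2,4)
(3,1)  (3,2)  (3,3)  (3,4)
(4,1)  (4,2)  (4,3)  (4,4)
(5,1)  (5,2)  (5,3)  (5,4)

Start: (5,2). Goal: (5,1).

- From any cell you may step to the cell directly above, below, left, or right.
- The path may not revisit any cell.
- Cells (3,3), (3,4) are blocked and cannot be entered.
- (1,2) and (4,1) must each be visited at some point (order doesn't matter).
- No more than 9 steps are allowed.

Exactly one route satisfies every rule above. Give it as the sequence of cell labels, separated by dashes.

The 9-move cap with required stops at (1,2), (4,1) leaves no slack for detours.
Route from (5,2): up 4 to (1,2), left 1 to (1,1), down 4 to (5,1) — 9 moves in all.
Check: all required cells visited; 9 ≤ 9 moves.

(5,2) - (4,2) - (3,2) - (2,2) - (1,2) - (1,1) - (2,1) - (3,1) - (4,1) - (5,1)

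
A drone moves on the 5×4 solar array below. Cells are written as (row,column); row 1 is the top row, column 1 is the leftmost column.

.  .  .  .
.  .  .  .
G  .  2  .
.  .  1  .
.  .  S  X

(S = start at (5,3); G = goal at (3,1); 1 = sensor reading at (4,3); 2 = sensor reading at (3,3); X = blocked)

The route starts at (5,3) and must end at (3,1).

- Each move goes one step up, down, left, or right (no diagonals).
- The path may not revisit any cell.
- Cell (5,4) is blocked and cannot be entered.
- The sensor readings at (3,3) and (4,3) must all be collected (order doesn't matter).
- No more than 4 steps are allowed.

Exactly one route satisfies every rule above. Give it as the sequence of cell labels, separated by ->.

Any route must reach (3,3) and (4,3) and still end at (3,1) within 4 moves, so the order of the required stops is forced.
Route from (5,3): 2× up (reaching (3,3)), 2× left (reaching (3,1)) — 4 moves in all.
Check: all required cells visited; 4 ≤ 4 moves.

(5,3) -> (4,3) -> (3,3) -> (3,2) -> (3,1)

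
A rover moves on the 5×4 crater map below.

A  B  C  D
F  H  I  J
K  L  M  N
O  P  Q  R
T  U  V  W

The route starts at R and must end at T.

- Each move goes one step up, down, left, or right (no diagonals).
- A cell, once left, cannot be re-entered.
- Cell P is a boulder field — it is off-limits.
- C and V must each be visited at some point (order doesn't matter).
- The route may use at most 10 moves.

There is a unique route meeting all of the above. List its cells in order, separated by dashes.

Any route must reach C and V and still end at T within 10 moves, so the order of the required stops is forced.
Route from R: 3× up (reaching D), left to C, 4× down (reaching V), 2× left (reaching T) — 10 moves in all.
Check: all required cells visited; 10 ≤ 10 moves.

R - N - J - D - C - I - M - Q - V - U - T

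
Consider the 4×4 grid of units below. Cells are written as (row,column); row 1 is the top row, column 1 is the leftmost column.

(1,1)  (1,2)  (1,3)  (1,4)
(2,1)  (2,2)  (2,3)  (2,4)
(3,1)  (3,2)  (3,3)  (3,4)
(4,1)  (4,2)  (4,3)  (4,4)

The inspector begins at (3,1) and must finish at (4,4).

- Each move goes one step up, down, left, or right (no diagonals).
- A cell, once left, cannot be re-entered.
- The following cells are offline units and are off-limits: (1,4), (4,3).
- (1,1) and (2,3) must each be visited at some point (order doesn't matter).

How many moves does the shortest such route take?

Any route passes through (1,1) and (2,3) in some order between (3,1) and (4,4). Summing Manhattan distances along each leg and taking the cheapest ordering ((3,1) → (1,1) → (2,3) → (4,4)) gives a lower bound of 2 + 3 + 3 = 8 moves.
A route of 8 moves achieves this: (3,1) → (2,1) → (1,1) → (1,2) → (2,2) → (2,3) → (3,3) → (3,4) → (4,4).
Since 8 matches the lower bound, it is optimal.

8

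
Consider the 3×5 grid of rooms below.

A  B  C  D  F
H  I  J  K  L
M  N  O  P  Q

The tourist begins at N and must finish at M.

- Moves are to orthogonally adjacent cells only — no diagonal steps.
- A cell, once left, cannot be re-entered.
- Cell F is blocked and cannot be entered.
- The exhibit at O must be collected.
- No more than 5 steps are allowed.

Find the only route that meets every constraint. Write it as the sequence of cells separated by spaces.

N O J I H M

Any route must reach O and still end at M within 5 moves, so the order of the required stops is forced.
Route from N: right to O, up to J, 2× left (reaching H), down to M — 5 moves in all.
Check: all required cells visited; 5 ≤ 5 moves.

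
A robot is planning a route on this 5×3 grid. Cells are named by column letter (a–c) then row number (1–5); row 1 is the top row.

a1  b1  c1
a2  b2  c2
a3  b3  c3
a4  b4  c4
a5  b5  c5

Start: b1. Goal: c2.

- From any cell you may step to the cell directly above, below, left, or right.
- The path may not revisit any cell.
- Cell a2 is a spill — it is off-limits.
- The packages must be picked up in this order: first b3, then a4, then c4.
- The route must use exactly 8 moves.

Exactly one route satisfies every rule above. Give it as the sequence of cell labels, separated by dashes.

b1 - b2 - b3 - a3 - a4 - b4 - c4 - c3 - c2

The waypoints must appear in the order b3, a4, c4, with no cell reused.
Route from b1: down 2 to b3, left 1 to a3, down 1 to a4, right 2 to c4, up 2 to c2 — 8 moves in all.
Check: order respected (b3 at step 2, a4 at step 4, c4 at step 6); 8 moves as required.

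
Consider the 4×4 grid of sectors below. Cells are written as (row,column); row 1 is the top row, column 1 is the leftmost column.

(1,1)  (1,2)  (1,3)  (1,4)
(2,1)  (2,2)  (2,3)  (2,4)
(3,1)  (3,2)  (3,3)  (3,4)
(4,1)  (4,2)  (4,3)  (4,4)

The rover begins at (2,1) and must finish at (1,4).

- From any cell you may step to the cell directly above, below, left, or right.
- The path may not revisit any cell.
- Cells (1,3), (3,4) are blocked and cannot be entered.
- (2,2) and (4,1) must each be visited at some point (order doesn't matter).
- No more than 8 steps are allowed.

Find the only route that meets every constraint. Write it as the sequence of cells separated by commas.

Any route must reach (2,2) and (4,1) and still end at (1,4) within 8 moves, so the order of the required stops is forced.
Route from (2,1): down 2 to (4,1), right 1 to (4,2), up 2 to (2,2), right 2 to (2,4), up 1 to (1,4) — 8 moves in all.
Check: all required cells visited; 8 ≤ 8 moves.

(2,1), (3,1), (4,1), (4,2), (3,2), (2,2), (2,3), (2,4), (1,4)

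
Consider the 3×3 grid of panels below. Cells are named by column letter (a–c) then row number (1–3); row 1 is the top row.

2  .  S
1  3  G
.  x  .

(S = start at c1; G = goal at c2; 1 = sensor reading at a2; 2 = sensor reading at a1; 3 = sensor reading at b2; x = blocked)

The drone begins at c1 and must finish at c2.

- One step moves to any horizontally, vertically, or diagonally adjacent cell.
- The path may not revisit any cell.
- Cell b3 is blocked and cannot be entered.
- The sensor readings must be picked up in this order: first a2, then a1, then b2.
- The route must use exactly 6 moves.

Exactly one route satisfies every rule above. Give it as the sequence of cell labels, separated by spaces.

The waypoints must appear in the order a2, a1, b2, with no cell reused.
Route from c1: left 1 to b1, down-left 1 to a2, up 1 to a1, down-right 2 to c3, up 1 to c2 — 6 moves in all.
Check: order respected (1 at step 2, 2 at step 3, 3 at step 4); 6 moves as required.

c1 b1 a2 a1 b2 c3 c2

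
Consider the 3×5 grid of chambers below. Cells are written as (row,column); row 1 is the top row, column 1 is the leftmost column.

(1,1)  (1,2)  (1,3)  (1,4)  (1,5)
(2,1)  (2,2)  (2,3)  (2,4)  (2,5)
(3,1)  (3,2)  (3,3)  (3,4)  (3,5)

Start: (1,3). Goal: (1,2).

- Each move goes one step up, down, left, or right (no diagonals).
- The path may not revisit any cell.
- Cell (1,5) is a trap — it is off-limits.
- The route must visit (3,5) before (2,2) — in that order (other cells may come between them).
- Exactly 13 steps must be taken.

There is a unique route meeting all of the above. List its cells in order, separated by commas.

(1,3), (1,4), (2,4), (2,5), (3,5), (3,4), (3,3), (2,3), (2,2), (3,2), (3,1), (2,1), (1,1), (1,2)

The waypoints must appear in the order (3,5), (2,2), with no cell reused.
Route from (1,3): right to (1,4), down to (2,4), right to (2,5), down to (3,5), 2× left (reaching (3,3)), up to (2,3), left to (2,2), down to (3,2), left to (3,1), 2× up (reaching (1,1)), right to (1,2) — 13 moves in all.
Check: order respected ((3,5) at step 4, (2,2) at step 8); 13 moves as required.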